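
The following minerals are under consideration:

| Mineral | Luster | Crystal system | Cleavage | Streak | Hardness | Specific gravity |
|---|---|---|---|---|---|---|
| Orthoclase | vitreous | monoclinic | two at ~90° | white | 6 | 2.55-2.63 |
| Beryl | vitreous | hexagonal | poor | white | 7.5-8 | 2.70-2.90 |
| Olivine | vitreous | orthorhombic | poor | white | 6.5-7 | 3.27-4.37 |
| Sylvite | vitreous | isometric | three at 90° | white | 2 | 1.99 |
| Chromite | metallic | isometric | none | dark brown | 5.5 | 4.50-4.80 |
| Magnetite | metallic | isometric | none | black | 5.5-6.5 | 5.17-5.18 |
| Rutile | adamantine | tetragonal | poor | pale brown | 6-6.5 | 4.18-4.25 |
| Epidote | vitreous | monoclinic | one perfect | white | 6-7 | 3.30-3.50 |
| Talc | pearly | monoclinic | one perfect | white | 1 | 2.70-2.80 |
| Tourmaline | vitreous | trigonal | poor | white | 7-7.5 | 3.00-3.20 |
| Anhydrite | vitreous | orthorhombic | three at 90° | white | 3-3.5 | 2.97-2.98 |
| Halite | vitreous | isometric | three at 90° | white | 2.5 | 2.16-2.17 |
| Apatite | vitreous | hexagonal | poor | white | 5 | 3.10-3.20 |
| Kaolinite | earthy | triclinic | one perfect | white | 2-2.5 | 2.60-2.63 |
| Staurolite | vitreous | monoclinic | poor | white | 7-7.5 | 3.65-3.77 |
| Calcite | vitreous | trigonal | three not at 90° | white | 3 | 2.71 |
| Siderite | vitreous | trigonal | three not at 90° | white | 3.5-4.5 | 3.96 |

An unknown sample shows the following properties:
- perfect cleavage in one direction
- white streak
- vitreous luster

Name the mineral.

Epidote

Perfect cleavage in one direction — narrows the field to Epidote, Talc, Kaolinite.
White streak — all remaining candidates fit.
Vitreous luster — Epidote remains.
Only Epidote satisfies all observations.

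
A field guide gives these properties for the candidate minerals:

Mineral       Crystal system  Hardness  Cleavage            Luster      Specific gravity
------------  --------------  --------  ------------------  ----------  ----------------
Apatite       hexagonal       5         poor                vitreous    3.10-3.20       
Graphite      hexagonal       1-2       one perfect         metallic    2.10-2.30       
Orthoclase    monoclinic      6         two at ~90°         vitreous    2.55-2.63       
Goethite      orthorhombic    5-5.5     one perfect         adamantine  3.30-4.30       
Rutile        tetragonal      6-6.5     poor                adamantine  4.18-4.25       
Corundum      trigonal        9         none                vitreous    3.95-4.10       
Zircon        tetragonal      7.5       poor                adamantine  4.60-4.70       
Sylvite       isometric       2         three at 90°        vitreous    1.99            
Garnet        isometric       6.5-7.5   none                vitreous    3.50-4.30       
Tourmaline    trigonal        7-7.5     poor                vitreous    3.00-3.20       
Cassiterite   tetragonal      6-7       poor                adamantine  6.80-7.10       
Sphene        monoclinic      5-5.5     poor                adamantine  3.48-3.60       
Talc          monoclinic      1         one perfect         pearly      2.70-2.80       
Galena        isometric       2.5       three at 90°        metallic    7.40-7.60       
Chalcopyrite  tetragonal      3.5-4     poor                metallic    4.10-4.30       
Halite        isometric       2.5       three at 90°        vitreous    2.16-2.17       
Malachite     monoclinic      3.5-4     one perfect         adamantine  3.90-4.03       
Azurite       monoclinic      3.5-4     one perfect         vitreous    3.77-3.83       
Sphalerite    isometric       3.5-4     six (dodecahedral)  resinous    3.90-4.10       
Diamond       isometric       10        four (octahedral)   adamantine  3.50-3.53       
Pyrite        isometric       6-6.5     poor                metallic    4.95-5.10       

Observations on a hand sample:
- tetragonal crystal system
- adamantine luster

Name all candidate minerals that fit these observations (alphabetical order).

Tetragonal crystal system: Rutile, Zircon, Cassiterite, Chalcopyrite remain.
Adamantine luster rules out Chalcopyrite.
Consistent with every observation: Cassiterite, Rutile, Zircon.

Cassiterite, Rutile, Zircon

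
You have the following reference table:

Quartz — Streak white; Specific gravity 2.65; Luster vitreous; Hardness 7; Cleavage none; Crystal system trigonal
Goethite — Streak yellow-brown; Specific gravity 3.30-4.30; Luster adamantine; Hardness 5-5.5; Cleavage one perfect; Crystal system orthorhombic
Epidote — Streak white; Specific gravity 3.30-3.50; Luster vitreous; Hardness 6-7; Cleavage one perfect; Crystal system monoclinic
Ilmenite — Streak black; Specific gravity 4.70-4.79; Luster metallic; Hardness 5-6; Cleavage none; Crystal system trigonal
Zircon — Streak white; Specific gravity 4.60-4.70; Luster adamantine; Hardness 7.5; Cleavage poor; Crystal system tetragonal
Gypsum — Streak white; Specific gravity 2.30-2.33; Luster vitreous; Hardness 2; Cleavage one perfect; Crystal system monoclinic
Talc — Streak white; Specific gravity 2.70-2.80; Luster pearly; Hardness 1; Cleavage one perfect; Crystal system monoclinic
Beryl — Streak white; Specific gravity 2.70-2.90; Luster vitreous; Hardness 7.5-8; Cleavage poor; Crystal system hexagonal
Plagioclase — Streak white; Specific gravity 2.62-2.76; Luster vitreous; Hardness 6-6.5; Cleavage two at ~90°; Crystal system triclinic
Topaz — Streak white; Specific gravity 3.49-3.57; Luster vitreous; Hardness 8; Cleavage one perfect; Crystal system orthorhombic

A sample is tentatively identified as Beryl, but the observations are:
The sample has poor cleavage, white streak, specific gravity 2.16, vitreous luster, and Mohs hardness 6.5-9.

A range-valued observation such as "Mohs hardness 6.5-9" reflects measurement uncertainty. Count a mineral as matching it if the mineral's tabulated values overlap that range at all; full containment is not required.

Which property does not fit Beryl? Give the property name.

Poor cleavage: Beryl has cleavage poor — matches.
White streak: Beryl has white streak — matches.
Specific gravity 2.16: Beryl has SG 2.70-2.90 — does not match.
Vitreous luster: Beryl has vitreous luster — matches.
Mohs hardness 6.5-9: Beryl has hardness 7.5-8 — matches.
The specific gravity is the one property that does not fit.

specific gravity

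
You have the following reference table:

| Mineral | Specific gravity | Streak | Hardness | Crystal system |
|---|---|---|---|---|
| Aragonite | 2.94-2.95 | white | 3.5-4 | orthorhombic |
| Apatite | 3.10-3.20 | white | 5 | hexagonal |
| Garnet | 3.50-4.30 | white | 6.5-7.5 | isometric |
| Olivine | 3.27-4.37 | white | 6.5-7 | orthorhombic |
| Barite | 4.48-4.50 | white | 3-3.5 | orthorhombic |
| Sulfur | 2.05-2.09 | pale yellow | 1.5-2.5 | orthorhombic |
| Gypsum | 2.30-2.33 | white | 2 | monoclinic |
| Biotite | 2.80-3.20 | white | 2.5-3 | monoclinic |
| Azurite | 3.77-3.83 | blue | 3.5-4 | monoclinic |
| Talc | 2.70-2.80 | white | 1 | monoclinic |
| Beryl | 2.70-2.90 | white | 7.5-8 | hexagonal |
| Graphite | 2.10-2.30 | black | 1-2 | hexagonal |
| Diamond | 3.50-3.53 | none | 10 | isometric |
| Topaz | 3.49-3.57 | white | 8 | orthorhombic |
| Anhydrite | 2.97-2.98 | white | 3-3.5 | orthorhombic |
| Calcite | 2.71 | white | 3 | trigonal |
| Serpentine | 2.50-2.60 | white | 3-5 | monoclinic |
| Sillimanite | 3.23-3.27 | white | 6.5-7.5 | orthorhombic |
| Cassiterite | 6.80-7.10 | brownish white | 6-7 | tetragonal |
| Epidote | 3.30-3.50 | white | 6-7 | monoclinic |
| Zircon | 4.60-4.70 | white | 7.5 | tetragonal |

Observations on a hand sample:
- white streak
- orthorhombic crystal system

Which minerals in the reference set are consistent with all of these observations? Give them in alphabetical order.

Anhydrite, Aragonite, Barite, Olivine, Sillimanite, Topaz

White streak eliminates Sulfur, Azurite, Graphite, Diamond, Cassiterite.
Orthorhombic crystal system — narrows the field to Aragonite, Olivine, Barite, Topaz, Anhydrite, Sillimanite.
Consistent with every observation: Anhydrite, Aragonite, Barite, Olivine, Sillimanite, Topaz.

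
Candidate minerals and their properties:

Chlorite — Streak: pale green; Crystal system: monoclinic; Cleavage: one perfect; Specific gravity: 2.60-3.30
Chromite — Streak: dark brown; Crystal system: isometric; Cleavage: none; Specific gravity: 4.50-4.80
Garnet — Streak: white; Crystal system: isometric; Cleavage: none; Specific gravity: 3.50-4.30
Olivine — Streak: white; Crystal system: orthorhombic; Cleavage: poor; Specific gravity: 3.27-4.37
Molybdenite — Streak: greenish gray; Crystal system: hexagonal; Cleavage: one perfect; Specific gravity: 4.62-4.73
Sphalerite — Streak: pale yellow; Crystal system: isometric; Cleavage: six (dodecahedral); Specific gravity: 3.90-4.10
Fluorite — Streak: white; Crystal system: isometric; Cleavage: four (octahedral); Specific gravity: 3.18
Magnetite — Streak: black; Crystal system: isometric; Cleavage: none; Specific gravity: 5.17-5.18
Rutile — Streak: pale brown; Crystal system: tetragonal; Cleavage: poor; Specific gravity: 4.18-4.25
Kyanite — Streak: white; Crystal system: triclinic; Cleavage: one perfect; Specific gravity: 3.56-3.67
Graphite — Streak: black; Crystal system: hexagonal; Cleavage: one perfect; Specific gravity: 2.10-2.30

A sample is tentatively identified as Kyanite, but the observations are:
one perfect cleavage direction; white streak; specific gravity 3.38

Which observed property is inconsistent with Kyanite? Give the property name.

One perfect cleavage direction: Kyanite has cleavage one perfect — agrees.
White streak: Kyanite has white streak — agrees.
Specific gravity 3.38: Kyanite has SG 3.56-3.67 — does not match.
Only the specific gravity is inconsistent.

specific gravity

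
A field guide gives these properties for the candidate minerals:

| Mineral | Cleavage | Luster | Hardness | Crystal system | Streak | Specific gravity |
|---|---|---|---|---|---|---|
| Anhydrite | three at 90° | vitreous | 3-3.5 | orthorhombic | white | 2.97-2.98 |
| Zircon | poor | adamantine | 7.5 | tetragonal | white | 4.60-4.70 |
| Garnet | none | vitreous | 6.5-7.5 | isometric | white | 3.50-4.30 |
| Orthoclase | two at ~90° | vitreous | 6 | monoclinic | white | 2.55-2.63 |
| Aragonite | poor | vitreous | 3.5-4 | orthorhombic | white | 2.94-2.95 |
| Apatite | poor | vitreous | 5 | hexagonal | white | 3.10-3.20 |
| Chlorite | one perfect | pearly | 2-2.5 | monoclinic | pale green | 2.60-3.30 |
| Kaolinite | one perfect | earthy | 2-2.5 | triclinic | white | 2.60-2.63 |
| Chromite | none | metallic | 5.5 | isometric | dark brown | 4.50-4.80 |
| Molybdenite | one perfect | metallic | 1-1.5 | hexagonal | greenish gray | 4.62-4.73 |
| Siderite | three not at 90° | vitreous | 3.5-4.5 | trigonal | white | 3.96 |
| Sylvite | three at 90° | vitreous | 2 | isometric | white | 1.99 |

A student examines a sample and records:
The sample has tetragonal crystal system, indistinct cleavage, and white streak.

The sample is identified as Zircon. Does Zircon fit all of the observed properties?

Tetragonal crystal system — agrees with Zircon (tetragonal system).
Indistinct cleavage — agrees with Zircon (cleavage poor).
White streak — agrees with Zircon (white streak).
Every observed property is compatible with the reference values for Zircon.

Yes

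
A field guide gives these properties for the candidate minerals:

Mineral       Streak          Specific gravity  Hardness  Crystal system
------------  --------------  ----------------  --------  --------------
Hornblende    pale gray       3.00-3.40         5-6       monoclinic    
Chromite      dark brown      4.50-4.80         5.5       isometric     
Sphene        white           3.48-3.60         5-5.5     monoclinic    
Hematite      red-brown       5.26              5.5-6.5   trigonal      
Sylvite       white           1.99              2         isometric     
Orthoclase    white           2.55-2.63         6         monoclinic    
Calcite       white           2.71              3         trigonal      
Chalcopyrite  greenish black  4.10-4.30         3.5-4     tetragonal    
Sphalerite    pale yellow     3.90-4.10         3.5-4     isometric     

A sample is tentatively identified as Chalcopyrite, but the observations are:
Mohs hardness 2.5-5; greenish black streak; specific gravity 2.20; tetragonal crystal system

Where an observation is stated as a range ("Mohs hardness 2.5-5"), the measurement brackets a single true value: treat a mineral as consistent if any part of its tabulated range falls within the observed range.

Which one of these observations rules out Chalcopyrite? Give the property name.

Mohs hardness 2.5-5: Chalcopyrite has hardness 3.5-4 — matches.
Greenish black streak: Chalcopyrite has greenish black streak — matches.
Specific gravity 2.20: Chalcopyrite has SG 4.10-4.30 — inconsistent.
Tetragonal crystal system: Chalcopyrite has tetragonal system — matches.
Only the specific gravity is inconsistent.

specific gravity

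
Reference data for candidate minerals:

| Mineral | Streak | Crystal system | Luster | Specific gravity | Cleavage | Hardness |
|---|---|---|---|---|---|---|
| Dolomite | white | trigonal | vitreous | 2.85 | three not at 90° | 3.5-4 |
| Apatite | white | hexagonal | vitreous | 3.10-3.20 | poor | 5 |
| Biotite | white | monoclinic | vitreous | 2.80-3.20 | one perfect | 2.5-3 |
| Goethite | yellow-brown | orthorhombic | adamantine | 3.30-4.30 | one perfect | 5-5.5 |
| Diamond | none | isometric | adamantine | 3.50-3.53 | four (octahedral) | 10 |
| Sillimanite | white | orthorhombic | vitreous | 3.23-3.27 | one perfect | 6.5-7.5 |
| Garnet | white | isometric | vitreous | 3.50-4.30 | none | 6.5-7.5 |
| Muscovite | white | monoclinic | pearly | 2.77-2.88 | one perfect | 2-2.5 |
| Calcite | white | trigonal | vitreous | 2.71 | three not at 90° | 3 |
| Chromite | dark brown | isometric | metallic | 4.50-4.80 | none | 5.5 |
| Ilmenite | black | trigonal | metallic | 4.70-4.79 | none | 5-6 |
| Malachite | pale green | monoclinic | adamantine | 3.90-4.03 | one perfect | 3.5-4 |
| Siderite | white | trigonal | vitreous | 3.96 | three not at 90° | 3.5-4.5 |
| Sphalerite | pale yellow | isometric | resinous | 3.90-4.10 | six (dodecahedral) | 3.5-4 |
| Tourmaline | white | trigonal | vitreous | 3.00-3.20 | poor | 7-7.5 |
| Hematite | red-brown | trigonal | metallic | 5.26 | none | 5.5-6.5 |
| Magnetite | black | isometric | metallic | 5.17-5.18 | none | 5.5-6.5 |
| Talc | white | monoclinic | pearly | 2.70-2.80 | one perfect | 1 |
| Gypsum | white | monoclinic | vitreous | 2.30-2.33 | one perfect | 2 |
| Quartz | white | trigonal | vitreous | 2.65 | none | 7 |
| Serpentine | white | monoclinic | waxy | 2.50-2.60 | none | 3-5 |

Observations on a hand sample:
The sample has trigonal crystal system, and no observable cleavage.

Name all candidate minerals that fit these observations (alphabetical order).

Trigonal crystal system — narrows the field to Dolomite, Calcite, Ilmenite, Siderite, Tourmaline, Hematite, Quartz.
No observable cleavage — leaves Ilmenite, Hematite, Quartz.
The minerals that satisfy all observations are Hematite, Ilmenite, Quartz.

Hematite, Ilmenite, Quartz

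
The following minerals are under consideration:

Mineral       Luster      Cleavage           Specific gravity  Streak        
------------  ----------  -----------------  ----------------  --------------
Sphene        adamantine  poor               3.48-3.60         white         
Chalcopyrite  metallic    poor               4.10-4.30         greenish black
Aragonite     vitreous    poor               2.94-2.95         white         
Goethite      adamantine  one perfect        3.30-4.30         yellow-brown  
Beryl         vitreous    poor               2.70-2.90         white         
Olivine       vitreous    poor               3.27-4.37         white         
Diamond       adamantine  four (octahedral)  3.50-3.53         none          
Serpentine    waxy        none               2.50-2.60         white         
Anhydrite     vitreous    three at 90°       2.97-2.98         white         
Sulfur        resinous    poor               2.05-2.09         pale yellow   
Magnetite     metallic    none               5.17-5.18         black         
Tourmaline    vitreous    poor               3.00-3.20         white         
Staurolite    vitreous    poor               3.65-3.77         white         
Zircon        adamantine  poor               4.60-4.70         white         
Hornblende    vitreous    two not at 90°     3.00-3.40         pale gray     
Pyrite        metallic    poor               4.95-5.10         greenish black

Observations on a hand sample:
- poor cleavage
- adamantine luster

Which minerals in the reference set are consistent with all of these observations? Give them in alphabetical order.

Sphene, Zircon

Poor cleavage eliminates Goethite, Diamond, Serpentine, Anhydrite, Magnetite, Hornblende.
Adamantine luster — Sphene, Zircon remain.
Consistent with every observation: Sphene, Zircon.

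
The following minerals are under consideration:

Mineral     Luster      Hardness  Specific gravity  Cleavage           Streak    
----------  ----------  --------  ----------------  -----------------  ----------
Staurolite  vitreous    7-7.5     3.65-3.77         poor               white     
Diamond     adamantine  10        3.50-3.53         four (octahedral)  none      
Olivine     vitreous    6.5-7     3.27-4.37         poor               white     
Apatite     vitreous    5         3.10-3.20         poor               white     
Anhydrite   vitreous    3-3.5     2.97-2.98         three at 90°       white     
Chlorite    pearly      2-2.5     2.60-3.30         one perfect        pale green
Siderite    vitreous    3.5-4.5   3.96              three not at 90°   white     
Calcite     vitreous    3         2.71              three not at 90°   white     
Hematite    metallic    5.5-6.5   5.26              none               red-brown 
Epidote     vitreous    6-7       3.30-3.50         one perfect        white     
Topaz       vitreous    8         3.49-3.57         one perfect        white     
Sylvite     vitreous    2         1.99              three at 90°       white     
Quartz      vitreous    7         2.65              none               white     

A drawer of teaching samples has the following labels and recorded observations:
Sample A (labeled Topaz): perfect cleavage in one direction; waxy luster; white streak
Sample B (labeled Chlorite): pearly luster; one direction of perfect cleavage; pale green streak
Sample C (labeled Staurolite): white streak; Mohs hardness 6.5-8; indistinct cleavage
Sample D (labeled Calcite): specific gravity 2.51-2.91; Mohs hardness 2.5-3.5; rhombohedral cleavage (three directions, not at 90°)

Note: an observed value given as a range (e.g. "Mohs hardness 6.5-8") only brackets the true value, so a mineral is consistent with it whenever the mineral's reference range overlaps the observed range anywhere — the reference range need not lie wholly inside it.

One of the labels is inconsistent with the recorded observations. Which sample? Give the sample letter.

A

Sample A: Topaz has vitreous luster, but the record shows waxy luster — this label is wrong.
Sample B: every observation is compatible with the reference values for Chlorite.
Sample C: every observation is compatible with the reference values for Staurolite.
Sample D: every observation is compatible with the reference values for Calcite.
Sample A is the mislabeled one.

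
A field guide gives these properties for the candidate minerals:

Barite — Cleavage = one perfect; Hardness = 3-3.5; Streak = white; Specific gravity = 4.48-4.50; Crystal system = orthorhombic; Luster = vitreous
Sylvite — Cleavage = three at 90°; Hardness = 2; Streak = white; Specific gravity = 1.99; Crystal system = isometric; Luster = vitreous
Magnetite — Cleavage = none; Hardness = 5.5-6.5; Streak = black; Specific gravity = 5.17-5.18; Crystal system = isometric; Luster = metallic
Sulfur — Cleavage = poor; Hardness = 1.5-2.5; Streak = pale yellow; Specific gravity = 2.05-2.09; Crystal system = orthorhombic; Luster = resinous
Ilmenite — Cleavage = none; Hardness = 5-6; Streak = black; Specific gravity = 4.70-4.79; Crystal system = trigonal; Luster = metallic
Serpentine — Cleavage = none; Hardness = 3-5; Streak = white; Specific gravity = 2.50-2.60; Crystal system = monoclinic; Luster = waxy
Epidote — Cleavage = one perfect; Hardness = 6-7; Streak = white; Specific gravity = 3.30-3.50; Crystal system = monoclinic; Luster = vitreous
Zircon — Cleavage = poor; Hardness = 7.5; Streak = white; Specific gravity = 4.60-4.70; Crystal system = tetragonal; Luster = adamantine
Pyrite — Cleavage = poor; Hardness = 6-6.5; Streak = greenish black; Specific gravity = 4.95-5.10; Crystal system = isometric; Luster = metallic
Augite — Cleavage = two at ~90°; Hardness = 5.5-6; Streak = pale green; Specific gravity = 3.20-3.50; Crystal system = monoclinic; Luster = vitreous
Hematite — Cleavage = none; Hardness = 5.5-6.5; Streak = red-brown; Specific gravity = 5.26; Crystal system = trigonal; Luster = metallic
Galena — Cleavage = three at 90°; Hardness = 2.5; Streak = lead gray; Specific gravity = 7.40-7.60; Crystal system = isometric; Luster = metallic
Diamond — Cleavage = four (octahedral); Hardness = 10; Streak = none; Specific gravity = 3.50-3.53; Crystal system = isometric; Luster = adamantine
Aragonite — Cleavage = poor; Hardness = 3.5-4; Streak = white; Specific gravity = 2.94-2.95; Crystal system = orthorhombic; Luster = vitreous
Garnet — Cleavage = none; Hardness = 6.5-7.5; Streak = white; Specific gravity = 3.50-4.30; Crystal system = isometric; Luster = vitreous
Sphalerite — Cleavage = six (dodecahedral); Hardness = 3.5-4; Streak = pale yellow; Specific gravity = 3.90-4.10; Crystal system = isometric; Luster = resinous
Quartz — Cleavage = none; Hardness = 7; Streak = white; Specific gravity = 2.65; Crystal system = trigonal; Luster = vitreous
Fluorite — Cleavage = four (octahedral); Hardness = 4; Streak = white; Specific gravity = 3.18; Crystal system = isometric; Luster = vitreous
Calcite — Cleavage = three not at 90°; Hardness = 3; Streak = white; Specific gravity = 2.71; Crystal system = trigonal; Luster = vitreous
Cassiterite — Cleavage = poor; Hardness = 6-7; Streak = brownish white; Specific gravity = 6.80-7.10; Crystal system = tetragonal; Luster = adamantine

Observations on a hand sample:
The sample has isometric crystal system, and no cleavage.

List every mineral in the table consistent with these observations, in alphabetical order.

Garnet, Magnetite

Isometric crystal system: only Sylvite, Magnetite, Pyrite, Galena, Diamond, Garnet, Sphalerite, Fluorite remain.
No cleavage: narrows the field to Magnetite, Garnet.
The minerals that satisfy all observations are Garnet, Magnetite.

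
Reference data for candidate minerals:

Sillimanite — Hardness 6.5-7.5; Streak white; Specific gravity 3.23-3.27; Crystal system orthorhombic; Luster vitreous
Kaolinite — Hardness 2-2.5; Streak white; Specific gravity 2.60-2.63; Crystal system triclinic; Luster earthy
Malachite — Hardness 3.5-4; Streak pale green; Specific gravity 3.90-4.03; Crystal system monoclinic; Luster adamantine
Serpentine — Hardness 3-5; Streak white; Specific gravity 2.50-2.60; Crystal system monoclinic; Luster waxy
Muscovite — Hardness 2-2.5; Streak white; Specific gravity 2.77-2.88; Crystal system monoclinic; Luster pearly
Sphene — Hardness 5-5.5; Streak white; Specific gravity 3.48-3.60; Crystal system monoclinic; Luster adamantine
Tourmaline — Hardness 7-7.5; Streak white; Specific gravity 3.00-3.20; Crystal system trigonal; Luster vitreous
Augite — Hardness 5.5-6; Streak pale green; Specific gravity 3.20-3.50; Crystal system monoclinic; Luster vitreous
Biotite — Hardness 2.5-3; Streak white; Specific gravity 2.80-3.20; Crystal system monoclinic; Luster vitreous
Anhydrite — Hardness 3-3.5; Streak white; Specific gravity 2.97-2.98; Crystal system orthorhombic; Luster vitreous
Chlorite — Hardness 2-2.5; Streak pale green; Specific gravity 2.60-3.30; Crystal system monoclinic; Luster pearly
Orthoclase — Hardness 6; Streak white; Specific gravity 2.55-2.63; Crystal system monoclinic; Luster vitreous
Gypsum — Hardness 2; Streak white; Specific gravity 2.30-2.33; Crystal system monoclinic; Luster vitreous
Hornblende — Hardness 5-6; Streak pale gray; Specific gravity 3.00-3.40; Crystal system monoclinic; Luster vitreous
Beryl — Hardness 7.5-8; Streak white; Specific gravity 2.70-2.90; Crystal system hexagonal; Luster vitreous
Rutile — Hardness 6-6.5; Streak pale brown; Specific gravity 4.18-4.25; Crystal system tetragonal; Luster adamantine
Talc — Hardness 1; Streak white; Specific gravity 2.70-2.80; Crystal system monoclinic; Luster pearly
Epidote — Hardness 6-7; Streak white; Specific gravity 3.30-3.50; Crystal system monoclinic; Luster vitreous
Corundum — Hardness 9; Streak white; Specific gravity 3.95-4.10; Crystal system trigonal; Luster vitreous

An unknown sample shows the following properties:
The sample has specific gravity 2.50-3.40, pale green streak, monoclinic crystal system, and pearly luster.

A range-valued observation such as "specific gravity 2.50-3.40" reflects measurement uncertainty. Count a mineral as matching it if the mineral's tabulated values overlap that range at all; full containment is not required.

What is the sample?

Chlorite

Specific gravity 2.50-3.40 is inconsistent with Malachite, Sphene, Gypsum, Rutile, Corundum.
Pale green streak — narrows the field to Augite, Chlorite.
Monoclinic crystal system — every remaining candidate is consistent.
Pearly luster is inconsistent with Augite.
The only mineral consistent with every observation is Chlorite.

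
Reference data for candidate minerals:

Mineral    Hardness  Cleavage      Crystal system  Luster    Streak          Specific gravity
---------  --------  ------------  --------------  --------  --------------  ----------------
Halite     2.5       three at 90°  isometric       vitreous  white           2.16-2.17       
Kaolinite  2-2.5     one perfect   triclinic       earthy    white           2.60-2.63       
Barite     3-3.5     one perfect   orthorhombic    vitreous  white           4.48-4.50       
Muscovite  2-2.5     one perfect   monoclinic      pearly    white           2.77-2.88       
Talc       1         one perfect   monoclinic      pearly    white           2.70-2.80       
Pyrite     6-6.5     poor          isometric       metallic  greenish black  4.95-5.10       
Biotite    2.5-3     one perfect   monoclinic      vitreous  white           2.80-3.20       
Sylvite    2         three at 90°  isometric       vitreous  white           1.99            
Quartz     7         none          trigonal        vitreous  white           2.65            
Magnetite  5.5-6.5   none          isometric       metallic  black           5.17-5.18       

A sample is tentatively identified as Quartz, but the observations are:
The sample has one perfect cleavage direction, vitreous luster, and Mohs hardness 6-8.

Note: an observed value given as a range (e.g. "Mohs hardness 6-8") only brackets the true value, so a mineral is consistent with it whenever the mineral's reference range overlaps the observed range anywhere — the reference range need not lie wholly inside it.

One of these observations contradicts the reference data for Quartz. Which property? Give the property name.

cleavage

One perfect cleavage direction: Quartz has cleavage none — outside the reference range.
Vitreous luster: Quartz has vitreous luster — agrees.
Mohs hardness 6-8: Quartz has hardness 7 — agrees.
Only the cleavage is inconsistent.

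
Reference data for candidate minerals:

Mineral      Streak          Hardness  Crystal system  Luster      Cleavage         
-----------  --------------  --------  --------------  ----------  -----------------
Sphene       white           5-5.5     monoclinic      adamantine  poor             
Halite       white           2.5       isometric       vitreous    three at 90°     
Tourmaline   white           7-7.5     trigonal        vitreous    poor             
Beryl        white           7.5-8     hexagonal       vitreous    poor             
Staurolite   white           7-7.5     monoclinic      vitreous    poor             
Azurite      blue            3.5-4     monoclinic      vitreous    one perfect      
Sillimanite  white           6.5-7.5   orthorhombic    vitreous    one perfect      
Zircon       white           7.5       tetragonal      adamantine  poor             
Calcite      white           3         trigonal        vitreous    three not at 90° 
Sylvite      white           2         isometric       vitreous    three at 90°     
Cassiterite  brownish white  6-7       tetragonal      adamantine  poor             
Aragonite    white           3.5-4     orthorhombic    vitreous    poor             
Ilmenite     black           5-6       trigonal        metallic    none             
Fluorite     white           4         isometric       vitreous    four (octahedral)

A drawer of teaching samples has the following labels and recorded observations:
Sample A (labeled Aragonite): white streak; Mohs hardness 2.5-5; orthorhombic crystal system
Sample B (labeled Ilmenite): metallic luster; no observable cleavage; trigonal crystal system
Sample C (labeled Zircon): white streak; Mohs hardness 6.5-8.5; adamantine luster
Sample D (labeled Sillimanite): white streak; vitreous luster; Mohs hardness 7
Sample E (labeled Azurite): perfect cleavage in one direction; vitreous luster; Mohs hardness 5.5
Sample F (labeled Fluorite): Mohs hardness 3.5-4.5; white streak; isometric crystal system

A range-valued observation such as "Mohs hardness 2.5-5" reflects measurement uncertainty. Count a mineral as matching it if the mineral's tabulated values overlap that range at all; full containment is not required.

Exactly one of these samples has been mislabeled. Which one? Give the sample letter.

E

Sample A: all recorded properties match Aragonite.
Sample B: all recorded properties match Ilmenite.
Sample C: all recorded properties match Zircon.
Sample D: all recorded properties match Sillimanite.
Sample E: Azurite has hardness 3.5-4, but the record shows Mohs hardness 5.5 — this label is wrong.
Sample F: all recorded properties match Fluorite.
Only sample E is inconsistent with its label.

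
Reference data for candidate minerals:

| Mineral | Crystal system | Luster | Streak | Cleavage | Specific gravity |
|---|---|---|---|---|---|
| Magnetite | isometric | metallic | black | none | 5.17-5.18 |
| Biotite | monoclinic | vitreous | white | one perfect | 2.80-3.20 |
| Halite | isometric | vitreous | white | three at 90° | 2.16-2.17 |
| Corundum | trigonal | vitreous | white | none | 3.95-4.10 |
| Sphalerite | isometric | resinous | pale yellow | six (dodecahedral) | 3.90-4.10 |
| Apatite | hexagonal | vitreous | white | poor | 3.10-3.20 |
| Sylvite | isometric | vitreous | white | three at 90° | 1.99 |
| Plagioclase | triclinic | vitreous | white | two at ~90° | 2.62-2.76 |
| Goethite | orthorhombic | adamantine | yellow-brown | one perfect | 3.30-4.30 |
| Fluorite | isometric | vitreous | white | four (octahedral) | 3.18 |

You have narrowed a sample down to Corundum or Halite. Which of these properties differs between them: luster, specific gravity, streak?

specific gravity

Luster: both vitreous — same for both.
Specific gravity: Corundum 3.95-4.10, Halite 2.16-2.17 — different.
Streak: both white — same for both.
Specific gravity is the diagnostic property here.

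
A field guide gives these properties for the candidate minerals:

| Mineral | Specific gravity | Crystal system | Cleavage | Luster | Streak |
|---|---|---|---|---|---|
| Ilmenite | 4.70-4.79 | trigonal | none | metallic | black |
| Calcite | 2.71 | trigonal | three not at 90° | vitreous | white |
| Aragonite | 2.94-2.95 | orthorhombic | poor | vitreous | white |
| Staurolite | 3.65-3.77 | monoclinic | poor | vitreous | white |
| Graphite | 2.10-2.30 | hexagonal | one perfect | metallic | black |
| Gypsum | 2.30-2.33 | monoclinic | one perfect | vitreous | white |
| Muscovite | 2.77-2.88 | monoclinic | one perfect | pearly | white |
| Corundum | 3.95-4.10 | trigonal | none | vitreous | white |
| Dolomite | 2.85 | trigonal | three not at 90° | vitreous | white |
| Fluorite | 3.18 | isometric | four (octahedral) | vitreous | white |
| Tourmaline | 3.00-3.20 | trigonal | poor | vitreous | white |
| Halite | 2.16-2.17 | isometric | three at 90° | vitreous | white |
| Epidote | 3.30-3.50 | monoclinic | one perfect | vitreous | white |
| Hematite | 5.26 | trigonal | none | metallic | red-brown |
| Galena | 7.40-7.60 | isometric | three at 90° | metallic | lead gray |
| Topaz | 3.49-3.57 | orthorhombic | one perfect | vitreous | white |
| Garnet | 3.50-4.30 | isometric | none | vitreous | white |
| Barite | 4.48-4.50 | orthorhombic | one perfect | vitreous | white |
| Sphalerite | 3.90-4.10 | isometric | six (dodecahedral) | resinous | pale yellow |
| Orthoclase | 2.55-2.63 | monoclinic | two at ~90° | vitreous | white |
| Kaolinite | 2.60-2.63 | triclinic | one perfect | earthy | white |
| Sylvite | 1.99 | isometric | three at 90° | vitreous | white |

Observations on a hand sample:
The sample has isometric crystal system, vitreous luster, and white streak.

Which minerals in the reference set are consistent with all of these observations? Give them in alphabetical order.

Fluorite, Garnet, Halite, Sylvite

Isometric crystal system: leaves Fluorite, Halite, Galena, Garnet, Sphalerite, Sylvite.
Vitreous luster excludes Galena, Sphalerite.
White streak: no further eliminations.
Consistent with every observation: Fluorite, Garnet, Halite, Sylvite.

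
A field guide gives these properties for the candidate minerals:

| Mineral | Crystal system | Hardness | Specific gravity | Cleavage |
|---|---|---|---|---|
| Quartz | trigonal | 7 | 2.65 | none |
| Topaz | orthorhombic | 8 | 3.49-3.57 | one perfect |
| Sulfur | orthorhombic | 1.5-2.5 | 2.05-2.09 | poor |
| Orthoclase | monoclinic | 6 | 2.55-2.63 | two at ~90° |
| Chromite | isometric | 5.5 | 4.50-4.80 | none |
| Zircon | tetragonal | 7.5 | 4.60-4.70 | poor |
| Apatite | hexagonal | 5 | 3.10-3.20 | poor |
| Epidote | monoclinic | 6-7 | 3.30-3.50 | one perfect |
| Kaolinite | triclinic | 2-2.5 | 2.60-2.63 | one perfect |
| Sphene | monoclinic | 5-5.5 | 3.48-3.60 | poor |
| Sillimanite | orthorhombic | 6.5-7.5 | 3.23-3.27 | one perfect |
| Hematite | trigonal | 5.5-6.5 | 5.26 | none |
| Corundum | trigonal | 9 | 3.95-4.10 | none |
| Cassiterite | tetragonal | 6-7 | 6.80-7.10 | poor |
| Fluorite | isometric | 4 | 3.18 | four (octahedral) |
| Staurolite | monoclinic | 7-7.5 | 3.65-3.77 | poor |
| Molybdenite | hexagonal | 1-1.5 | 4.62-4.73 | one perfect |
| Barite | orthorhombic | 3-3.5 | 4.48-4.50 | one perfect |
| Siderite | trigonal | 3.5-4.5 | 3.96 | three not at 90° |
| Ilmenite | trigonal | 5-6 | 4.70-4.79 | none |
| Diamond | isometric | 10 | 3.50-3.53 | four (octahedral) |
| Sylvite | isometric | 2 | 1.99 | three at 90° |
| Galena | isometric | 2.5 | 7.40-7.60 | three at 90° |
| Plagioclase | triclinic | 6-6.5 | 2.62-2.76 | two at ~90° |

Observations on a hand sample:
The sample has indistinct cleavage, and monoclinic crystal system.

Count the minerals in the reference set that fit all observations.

Indistinct cleavage — leaves Sulfur, Zircon, Apatite, Sphene, Cassiterite, Staurolite.
Monoclinic crystal system — leaves Sphene, Staurolite.
Remaining candidates: Sphene, Staurolite.
That is 2 minerals.

2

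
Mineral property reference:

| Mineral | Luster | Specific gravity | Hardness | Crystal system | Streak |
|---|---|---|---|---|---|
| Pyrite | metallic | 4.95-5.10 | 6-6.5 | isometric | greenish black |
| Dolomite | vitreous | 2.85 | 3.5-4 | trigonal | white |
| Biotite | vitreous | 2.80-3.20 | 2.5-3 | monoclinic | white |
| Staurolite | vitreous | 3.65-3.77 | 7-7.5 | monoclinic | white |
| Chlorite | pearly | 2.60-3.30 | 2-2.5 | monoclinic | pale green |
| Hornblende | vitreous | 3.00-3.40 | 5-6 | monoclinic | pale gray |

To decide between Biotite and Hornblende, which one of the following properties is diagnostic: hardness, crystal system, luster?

hardness

Hardness: Biotite 2.5-3, Hornblende 5-6 — distinct.
Crystal system: both monoclinic — shared.
Luster: both vitreous — shared.
Of the listed properties, hardness is the one that separates them.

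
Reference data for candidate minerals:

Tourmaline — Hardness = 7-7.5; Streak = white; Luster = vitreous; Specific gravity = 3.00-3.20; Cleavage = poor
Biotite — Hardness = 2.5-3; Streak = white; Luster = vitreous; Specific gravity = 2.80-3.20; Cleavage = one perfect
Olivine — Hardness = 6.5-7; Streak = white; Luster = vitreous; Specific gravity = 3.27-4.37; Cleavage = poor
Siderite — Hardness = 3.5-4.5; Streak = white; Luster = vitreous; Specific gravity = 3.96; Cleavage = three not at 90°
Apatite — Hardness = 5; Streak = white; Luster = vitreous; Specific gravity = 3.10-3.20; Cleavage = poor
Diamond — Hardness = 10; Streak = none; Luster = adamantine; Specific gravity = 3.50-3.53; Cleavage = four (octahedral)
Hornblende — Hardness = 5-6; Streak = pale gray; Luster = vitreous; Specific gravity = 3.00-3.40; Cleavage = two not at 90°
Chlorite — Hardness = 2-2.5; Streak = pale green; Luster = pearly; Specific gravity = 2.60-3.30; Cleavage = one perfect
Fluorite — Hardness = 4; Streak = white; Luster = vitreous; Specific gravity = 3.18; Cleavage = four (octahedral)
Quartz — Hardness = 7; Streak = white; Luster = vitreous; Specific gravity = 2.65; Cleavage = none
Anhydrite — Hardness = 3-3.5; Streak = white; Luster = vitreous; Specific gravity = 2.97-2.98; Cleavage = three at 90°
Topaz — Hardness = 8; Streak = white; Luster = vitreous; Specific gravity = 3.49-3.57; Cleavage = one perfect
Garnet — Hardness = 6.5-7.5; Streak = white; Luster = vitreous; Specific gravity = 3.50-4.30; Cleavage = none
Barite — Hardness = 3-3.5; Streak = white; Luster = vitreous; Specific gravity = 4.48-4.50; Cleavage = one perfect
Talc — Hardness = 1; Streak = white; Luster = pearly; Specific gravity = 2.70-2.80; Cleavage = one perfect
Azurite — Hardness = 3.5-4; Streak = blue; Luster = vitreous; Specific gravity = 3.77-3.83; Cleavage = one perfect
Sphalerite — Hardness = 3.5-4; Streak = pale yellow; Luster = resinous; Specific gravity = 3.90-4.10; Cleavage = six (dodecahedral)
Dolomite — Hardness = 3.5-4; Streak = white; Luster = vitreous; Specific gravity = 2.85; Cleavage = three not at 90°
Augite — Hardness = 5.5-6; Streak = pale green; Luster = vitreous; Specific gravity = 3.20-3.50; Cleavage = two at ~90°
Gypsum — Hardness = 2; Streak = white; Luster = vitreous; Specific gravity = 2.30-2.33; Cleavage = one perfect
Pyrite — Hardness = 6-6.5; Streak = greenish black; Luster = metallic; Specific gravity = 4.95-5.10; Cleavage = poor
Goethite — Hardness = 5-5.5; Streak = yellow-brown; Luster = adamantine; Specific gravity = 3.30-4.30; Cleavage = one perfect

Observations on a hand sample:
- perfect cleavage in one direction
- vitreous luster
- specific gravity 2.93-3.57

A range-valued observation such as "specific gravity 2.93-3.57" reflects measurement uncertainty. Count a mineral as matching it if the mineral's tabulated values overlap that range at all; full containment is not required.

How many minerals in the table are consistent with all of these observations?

Perfect cleavage in one direction: leaves Biotite, Chlorite, Topaz, Barite, Talc, Azurite, Gypsum, Goethite.
Vitreous luster rules out Chlorite, Talc, Goethite.
Specific gravity 2.93-3.57: narrows the field to Biotite, Topaz.
Consistent with every observation: Biotite, Topaz.
That is 2 minerals.

2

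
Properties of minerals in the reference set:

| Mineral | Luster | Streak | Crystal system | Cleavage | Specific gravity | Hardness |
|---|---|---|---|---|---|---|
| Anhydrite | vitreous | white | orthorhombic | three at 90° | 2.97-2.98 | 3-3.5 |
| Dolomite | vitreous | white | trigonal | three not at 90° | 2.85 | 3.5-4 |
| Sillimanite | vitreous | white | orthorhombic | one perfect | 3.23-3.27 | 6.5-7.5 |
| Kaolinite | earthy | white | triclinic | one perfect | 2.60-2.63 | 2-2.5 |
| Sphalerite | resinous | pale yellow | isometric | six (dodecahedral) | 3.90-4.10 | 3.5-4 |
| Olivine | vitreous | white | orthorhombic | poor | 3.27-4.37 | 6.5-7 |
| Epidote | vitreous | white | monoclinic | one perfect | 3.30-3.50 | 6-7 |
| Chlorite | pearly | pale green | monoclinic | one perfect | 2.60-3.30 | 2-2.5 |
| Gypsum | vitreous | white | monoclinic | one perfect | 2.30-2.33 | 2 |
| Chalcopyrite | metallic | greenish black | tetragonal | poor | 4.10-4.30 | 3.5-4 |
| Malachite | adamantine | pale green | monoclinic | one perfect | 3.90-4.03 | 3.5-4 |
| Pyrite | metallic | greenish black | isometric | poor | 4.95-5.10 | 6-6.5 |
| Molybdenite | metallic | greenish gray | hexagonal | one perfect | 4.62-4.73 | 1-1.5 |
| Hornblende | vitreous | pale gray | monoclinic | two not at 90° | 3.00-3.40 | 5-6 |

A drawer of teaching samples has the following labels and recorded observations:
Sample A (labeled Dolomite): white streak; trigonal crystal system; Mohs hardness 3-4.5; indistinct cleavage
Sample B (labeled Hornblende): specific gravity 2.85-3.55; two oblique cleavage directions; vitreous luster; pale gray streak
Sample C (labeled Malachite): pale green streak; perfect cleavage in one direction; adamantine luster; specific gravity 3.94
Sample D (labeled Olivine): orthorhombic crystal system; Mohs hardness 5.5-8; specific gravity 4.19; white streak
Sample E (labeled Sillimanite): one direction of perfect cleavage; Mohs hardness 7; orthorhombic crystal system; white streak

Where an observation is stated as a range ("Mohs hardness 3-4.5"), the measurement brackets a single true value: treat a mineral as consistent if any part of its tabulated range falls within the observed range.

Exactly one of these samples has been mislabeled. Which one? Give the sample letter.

Sample A: indistinct cleavage is outside the reference for Dolomite (cleavage three not at 90°) — mislabeled.
Sample B: all recorded properties match Hornblende.
Sample C: all recorded properties match Malachite.
Sample D: all recorded properties match Olivine.
Sample E: all recorded properties match Sillimanite.
The mislabeled specimen is A.

A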